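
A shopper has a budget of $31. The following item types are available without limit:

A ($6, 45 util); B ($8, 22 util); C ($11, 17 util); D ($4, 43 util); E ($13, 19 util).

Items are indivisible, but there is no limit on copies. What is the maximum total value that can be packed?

Best value-per-unit is D at 43/4; filling with it alone gives 7×43 = 301.
Optimal mix: 1×A + 6×D → cost 30, value 303.

303 util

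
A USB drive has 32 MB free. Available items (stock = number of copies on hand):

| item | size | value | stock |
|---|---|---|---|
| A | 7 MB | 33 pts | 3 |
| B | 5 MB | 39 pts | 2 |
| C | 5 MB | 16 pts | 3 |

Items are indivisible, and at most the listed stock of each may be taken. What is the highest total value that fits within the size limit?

177 pts

Best selections within size 32 and stock limits:
- 3×A + 2×B: size 31, value 177
- 2×A + 2×B + 1×C: size 29, value 160
Best: 177 pts.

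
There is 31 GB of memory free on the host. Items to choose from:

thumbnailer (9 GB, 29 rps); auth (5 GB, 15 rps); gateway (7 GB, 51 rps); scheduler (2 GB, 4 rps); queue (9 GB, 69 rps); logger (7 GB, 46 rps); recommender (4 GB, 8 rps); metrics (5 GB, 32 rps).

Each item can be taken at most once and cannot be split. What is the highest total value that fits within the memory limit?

202 rps

Check high-value combinations within 31 GB:
- gateway+scheduler+queue+logger+metrics: memory 7+2+9+7+5=30, value 51+4+69+46+32=202
- gateway+queue+logger+metrics: memory 7+9+7+5=28, value 51+69+46+32=198
- auth+gateway+scheduler+queue+logger: memory 5+7+2+9+7=30, value 15+51+4+69+46=185
Best: 202 rps.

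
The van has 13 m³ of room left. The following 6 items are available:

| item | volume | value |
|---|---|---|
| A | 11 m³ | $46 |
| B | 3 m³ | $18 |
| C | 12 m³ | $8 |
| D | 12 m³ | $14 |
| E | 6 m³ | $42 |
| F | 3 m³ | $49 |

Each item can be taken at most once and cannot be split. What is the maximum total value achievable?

$109

This is a 0/1 knapsack; check combinations near the capacity.
- B+E+F: volume 3+6+3=12, value 18+42+49=109
- E+F: volume 6+3=9, value 42+49=91
- B+F: volume 3+3=6, value 18+49=67
- B+E: volume 3+6=9, value 18+42=60
- F: volume 3, value 49
Best: $109.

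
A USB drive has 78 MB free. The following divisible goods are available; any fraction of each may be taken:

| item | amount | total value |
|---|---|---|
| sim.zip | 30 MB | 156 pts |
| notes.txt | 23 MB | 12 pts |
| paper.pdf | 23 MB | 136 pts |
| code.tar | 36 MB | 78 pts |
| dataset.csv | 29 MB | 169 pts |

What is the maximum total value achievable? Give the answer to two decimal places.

440.20

Take in order of value per unit:
- paper.pdf (136/23 per unit): all 23 → value 136, running total 136.00
- dataset.csv (169/29 per unit): all 29 → value 169, running total 305.00
- sim.zip (156/30 per unit): 26 of 30 → value 26×156/30 = 135.2000, running total 440.20
Total 440.20.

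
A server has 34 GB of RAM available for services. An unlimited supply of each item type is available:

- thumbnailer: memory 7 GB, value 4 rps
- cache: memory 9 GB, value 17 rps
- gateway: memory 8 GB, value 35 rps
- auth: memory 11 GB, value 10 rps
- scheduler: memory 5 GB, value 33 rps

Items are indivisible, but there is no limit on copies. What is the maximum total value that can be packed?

Best value-per-unit is scheduler at 33/5; filling with it alone gives 6×33 = 198.
Optimal mix: 1×gateway + 5×scheduler → memory 33, value 200.

200 rps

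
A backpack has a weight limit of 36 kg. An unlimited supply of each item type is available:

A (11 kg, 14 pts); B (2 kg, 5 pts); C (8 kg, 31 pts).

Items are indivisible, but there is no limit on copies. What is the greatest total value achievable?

Best value-per-unit is C at 31/8; filling with it alone gives 4×31 = 124.
Optimal mix: 2×B + 4×C → weight 36, value 134.

134 pts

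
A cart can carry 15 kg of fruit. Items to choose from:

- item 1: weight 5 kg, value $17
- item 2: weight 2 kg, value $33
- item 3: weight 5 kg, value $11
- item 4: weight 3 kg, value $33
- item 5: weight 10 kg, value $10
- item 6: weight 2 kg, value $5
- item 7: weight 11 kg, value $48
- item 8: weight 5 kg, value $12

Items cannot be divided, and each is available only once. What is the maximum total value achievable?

$95

This is a 0/1 knapsack; check combinations near the capacity.
- item 1+item 2+item 4+item 8: weight 5+2+3+5=15, value 17+33+33+12=95
- item 1+item 2+item 3+item 4: weight 5+2+5+3=15, value 17+33+11+33=94
- item 2+item 3+item 4+item 8: weight 2+5+3+5=15, value 33+11+33+12=89
- item 1+item 2+item 4+item 6: weight 5+2+3+2=12, value 17+33+33+5=88
Best: $95.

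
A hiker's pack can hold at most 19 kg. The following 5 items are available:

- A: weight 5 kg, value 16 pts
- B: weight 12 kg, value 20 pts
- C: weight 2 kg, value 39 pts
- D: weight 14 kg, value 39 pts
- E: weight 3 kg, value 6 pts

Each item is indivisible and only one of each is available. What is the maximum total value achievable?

84 pts

Check high-value combinations within 19 kg:
- C+D+E: weight 2+14+3=19, value 39+39+6=84
- C+D: weight 2+14=16, value 39+39=78
- A+B+C: weight 5+12+2=19, value 16+20+39=75
- B+C+E: weight 12+2+3=17, value 20+39+6=65
Best: 84 pts.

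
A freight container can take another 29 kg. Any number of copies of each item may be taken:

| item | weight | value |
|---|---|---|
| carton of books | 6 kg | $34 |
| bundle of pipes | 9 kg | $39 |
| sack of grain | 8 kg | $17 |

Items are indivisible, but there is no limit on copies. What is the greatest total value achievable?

$141

Best value-per-unit is carton of books at 34/6; filling with it alone gives 4×34 = 136.
Optimal mix: 3×carton of books + 1×bundle of pipes → weight 27, value 141.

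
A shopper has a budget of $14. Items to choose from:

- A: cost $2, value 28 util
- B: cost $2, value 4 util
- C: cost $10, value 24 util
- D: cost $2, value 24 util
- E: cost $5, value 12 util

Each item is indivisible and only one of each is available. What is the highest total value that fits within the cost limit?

This is a 0/1 knapsack; check combinations near the capacity.
- A+C+D: cost 2+10+2=14, value 28+24+24=76
- A+B+D+E: cost 2+2+2+5=11, value 28+4+24+12=68
- A+D+E: cost 2+2+5=9, value 28+24+12=64
- A+B+D: cost 2+2+2=6, value 28+4+24=56
- A+B+C: cost 2+2+10=14, value 28+4+24=56
Best: 76 util.

76 util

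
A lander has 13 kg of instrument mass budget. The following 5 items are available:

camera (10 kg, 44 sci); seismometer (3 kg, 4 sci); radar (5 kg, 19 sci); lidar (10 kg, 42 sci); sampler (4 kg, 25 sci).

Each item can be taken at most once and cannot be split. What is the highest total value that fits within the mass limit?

Check high-value combinations within 13 kg:
- seismometer+radar+sampler: mass 3+5+4=12, value 4+19+25=48
- camera+seismometer: mass 10+3=13, value 44+4=48
- seismometer+lidar: mass 3+10=13, value 4+42=46
Best: 48 sci.

48 sci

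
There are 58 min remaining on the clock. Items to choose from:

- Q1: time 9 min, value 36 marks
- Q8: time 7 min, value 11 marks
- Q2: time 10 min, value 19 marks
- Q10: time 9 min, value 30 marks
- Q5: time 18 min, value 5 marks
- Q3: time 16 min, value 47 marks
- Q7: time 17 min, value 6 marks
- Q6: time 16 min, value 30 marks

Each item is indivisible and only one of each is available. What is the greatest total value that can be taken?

Check high-value combinations within 58 min:
- Q1+Q8+Q10+Q3+Q6: time 9+7+9+16+16=57, value 36+11+30+47+30=154
- Q1+Q10+Q3+Q6: time 9+9+16+16=50, value 36+30+47+30=143
- Q1+Q8+Q2+Q10+Q3: time 9+7+10+9+16=51, value 36+11+19+30+47=143
- Q1+Q8+Q2+Q3+Q6: time 9+7+10+16+16=58, value 36+11+19+47+30=143
- Q8+Q2+Q10+Q3+Q6: time 7+10+9+16+16=58, value 11+19+30+47+30=137
Best: 154 marks.

154 marks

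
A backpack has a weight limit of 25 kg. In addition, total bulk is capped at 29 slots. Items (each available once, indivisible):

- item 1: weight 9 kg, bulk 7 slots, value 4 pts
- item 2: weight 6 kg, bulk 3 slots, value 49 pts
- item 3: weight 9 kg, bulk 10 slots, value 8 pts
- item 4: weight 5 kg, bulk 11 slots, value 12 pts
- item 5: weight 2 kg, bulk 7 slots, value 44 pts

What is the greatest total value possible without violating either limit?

109 pts

Feasible sets respecting both limits:
- item 1+item 2+item 4+item 5: weight 22, bulk 28, value 109
- item 2+item 4+item 5: weight 13, bulk 21, value 105
- item 2+item 3+item 5: weight 17, bulk 20, value 101
- item 1+item 2+item 5: weight 17, bulk 17, value 97
Best: 109 pts.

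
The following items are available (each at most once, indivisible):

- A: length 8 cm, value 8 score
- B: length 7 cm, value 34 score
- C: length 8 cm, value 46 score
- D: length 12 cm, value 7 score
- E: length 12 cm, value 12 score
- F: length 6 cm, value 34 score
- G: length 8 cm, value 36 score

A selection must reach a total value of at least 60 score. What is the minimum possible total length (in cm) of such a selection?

Subsets with value ≥ 60, sorted by total length:
- B+F: length 13, value 68
- C+F: length 14, value 80
- F+G: length 14, value 70
- B+C: length 15, value 80
Minimum length: 13 cm.

13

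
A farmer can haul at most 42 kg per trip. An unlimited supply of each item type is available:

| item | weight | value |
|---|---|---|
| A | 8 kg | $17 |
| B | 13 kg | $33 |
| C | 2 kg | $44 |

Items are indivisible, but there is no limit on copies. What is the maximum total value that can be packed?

$924

Best value-per-unit is C at 44/2, and filling with it alone uses weight 21×2=42. No mix of the others beats 21×44 = 924.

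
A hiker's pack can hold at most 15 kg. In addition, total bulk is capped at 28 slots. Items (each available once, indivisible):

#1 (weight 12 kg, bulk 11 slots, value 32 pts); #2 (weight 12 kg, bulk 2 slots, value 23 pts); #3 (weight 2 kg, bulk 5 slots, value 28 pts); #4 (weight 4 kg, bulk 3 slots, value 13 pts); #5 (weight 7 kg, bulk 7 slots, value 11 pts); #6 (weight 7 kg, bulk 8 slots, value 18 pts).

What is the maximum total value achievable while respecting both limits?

Feasible sets respecting both limits:
- #1+#3: weight 14, bulk 16, value 60
- #3+#4+#6: weight 13, bulk 16, value 59
- #3+#4+#5: weight 13, bulk 15, value 52
- #2+#3: weight 14, bulk 7, value 51
Best: 60 pts.

60 pts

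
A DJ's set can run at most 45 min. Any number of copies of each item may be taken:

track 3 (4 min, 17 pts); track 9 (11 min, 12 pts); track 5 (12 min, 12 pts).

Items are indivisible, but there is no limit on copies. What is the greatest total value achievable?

187 pts

Best value-per-unit is track 3 at 17/4, and filling with it alone uses duration 11×4=44. No mix of the others beats 11×17 = 187.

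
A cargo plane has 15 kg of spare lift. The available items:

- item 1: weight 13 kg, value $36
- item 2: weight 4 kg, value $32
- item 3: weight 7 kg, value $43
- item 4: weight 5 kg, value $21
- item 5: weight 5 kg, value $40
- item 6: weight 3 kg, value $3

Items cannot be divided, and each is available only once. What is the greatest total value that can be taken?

Check high-value combinations within 15 kg:
- item 2+item 4+item 5: weight 4+5+5=14, value 32+21+40=93
- item 3+item 5+item 6: weight 7+5+3=15, value 43+40+3=86
- item 3+item 5: weight 7+5=12, value 43+40=83
Best: $93.

$93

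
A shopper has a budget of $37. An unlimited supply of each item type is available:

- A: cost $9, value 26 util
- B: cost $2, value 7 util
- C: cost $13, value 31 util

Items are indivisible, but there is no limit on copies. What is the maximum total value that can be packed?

Best value-per-unit is B at 7/2, and filling with it alone uses cost 18×2=36. No mix of the others beats 18×7 = 126.

126 util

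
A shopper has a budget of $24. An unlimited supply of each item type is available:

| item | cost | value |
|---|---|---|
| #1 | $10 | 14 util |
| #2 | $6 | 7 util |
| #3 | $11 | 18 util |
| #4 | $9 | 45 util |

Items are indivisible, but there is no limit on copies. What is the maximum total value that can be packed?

97 util

Best value-per-unit is #4 at 45/9; filling with it alone gives 2×45 = 90.
Optimal mix: 1×#2 + 2×#4 → cost 24, value 97.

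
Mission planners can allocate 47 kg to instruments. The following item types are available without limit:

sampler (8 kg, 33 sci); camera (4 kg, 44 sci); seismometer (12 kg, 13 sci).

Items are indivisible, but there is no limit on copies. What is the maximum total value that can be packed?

Best value-per-unit is camera at 44/4, and filling with it alone uses mass 11×4=44. No mix of the others beats 11×44 = 484.

484 sci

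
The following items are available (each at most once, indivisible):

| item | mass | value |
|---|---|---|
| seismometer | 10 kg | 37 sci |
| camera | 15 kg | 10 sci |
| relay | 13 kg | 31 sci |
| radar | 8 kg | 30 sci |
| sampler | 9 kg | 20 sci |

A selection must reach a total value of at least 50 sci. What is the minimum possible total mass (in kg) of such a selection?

17

Subsets with value ≥ 50, sorted by total mass:
- radar+sampler: mass 17, value 50
- seismometer+radar: mass 18, value 67
- seismometer+sampler: mass 19, value 57
- relay+radar: mass 21, value 61
Minimum mass: 17 kg.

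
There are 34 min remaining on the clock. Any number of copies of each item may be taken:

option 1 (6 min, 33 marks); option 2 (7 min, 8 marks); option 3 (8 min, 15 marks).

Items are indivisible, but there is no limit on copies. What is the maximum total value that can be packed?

Best value-per-unit is option 1 at 33/6, and filling with it alone uses time 5×6=30. No mix of the others beats 5×33 = 165.

165 marks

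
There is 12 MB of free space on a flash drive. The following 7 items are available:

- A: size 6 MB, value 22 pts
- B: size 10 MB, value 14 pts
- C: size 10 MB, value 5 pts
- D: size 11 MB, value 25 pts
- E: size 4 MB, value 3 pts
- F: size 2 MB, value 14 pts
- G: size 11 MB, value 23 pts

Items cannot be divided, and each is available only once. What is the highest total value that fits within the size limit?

39 pts

This is a 0/1 knapsack; check combinations near the capacity.
- A+E+F: size 6+4+2=12, value 22+3+14=39
- A+F: size 6+2=8, value 22+14=36
- B+F: size 10+2=12, value 14+14=28
- A+E: size 6+4=10, value 22+3=25
Best: 39 pts.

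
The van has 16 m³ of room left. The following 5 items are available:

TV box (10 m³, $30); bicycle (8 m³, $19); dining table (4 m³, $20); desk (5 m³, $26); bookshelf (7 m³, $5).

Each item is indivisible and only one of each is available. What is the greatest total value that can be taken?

This is a 0/1 knapsack; check combinations near the capacity.
- TV box+desk: volume 10+5=15, value 30+26=56
- dining table+desk+bookshelf: volume 4+5+7=16, value 20+26+5=51
- TV box+dining table: volume 10+4=14, value 30+20=50
Best: $56.

$56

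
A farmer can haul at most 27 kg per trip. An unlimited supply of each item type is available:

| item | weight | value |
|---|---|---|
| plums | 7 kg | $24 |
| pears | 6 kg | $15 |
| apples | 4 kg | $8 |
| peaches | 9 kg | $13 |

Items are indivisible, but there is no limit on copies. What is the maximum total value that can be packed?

$87

Best value-per-unit is plums at 24/7; filling with it alone gives 3×24 = 72.
Optimal mix: 3×plums + 1×pears → weight 27, value 87.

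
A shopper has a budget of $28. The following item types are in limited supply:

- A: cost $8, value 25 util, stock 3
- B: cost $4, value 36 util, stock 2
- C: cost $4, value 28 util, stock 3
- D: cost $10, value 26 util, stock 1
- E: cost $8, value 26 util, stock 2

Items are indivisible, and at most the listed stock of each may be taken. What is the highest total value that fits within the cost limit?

182 util

Best selections within cost 28 and stock limits:
- 2×B + 3×C + 1×E: cost 28, value 182
- 1×A + 2×B + 3×C: cost 28, value 181
Best: 182 util.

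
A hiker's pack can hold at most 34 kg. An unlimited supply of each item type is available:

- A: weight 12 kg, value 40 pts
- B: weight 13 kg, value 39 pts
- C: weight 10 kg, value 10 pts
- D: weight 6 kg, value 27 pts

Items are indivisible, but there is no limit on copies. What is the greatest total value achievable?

Best value-per-unit is D at 27/6, and filling with it alone uses weight 5×6=30. No mix of the others beats 5×27 = 135.

135 pts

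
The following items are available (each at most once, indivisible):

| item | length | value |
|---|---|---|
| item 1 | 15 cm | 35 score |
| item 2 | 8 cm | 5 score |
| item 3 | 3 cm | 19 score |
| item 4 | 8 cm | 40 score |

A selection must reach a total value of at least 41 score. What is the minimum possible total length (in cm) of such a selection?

Subsets with value ≥ 41, sorted by total length:
- item 3+item 4: length 11, value 59
- item 2+item 4: length 16, value 45
- item 1+item 3: length 18, value 54
Minimum length: 11 cm.

11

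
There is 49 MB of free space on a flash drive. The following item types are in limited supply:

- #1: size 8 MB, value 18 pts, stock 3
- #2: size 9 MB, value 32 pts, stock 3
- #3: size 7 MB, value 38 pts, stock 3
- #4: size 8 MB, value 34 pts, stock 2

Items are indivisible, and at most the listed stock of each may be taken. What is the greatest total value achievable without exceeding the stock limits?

214 pts

Top feasible selections:
- 1×#2 + 3×#3 + 2×#4: size 46, value 214
- 2×#2 + 3×#3 + 1×#4: size 47, value 212
- 3×#2 + 3×#3: size 48, value 210
Best: 214 pts.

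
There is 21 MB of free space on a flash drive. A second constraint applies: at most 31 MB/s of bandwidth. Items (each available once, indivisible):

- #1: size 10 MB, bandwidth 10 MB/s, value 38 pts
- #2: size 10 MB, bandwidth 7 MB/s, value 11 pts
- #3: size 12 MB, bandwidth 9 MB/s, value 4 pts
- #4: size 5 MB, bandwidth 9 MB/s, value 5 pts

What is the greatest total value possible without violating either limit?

Feasible sets respecting both limits:
- #1+#2: size 20, bandwidth 17, value 49
- #1+#4: size 15, bandwidth 19, value 43
- #1: size 10, bandwidth 10, value 38
Best: 49 pts.

49 pts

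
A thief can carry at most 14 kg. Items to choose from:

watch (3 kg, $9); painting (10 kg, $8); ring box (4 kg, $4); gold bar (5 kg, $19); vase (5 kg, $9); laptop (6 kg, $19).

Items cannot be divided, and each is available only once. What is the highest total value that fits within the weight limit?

$47

Check high-value combinations within 14 kg:
- watch+gold bar+laptop: weight 3+5+6=14, value 9+19+19=47
- gold bar+laptop: weight 5+6=11, value 19+19=38
- watch+gold bar+vase: weight 3+5+5=13, value 9+19+9=37
Best: $47.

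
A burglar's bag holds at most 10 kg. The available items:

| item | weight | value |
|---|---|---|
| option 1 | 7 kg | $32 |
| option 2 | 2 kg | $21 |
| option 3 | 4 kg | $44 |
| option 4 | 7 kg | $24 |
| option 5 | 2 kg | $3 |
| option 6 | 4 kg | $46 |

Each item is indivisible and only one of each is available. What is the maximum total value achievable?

$111

Check high-value combinations within 10 kg:
- option 2+option 3+option 6: weight 2+4+4=10, value 21+44+46=111
- option 3+option 5+option 6: weight 4+2+4=10, value 44+3+46=93
- option 3+option 6: weight 4+4=8, value 44+46=90
Best: $111.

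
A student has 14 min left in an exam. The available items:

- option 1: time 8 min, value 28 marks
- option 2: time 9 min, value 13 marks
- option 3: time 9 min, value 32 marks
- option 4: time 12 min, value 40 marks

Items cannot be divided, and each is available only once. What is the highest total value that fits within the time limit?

40 marks

Check high-value combinations within 14 min:
- option 4: time 12, value 40
- option 3: time 9, value 32
- option 1: time 8, value 28
- option 2: time 9, value 13
Best: 40 marks.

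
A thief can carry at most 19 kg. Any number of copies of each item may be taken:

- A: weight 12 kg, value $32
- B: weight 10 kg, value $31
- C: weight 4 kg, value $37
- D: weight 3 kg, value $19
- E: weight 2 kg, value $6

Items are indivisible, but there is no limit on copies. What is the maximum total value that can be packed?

$167

Best value-per-unit is C at 37/4; filling with it alone gives 4×37 = 148.
Optimal mix: 4×C + 1×D → weight 19, value 167.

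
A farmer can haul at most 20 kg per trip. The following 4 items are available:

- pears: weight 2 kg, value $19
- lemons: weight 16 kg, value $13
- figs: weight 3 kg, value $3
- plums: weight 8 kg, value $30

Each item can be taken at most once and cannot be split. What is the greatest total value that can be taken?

$52

This is a 0/1 knapsack; check combinations near the capacity.
- pears+figs+plums: weight 2+3+8=13, value 19+3+30=52
- pears+plums: weight 2+8=10, value 19+30=49
- figs+plums: weight 3+8=11, value 3+30=33
- pears+lemons: weight 2+16=18, value 19+13=32
- plums: weight 8, value 30
Best: $52.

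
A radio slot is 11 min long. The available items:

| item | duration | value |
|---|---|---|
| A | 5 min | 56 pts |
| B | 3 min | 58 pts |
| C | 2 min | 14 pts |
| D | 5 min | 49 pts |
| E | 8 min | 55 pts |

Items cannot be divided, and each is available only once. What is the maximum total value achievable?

This is a 0/1 knapsack; check combinations near the capacity.
- A+B+C: duration 5+3+2=10, value 56+58+14=128
- B+C+D: duration 3+2+5=10, value 58+14+49=121
- A+B: duration 5+3=8, value 56+58=114
- B+E: duration 3+8=11, value 58+55=113
- B+D: duration 3+5=8, value 58+49=107
Best: 128 pts.

128 pts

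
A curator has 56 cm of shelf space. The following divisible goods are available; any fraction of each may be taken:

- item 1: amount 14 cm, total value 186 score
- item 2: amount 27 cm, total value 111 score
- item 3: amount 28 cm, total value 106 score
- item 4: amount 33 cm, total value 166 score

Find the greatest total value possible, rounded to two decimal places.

Take in order of value per unit:
- item 1 (186/14 per unit): all 14 → value 186, running total 186.00
- item 4 (166/33 per unit): all 33 → value 166, running total 352.00
- item 2 (111/27 per unit): 9 of 27 → value 9×111/27 = 37.0000, running total 389.00
Total 389.00.

389.00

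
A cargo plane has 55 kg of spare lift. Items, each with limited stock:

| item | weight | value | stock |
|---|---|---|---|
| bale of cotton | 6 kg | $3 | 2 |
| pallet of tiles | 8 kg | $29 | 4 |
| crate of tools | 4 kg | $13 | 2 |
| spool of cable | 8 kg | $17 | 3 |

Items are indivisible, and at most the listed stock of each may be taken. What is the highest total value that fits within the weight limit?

Top feasible selections:
- 4×pallet of tiles + 1×crate of tools + 2×spool of cable: weight 52, value 163
- 1×bale of cotton + 4×pallet of tiles + 2×crate of tools + 1×spool of cable: weight 54, value 162
- 4×pallet of tiles + 2×crate of tools + 1×spool of cable: weight 48, value 159
- 1×bale of cotton + 4×pallet of tiles + 2×spool of cable: weight 54, value 153
Best: $163.

$163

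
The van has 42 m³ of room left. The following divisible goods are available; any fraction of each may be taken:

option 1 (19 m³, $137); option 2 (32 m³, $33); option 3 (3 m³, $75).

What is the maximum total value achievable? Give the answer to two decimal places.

Take in order of value per unit:
- option 3 (75/3 per unit): all 3 → value 75, running total 75.00
- option 1 (137/19 per unit): all 19 → value 137, running total 212.00
- option 2 (33/32 per unit): 20 of 32 → value 20×33/32 = 20.6250, running total 232.63
Total 232.63.

232.63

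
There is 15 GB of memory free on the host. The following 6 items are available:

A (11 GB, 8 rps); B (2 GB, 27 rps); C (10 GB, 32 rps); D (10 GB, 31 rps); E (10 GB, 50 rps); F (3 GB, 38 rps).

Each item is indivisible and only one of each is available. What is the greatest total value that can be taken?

Check high-value combinations within 15 GB:
- B+E+F: memory 2+10+3=15, value 27+50+38=115
- B+C+F: memory 2+10+3=15, value 27+32+38=97
- B+D+F: memory 2+10+3=15, value 27+31+38=96
Best: 115 rps.

115 rps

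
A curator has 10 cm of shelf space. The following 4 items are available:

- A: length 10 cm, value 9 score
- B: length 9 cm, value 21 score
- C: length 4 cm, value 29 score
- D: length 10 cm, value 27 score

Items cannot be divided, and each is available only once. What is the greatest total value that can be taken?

29 score

Check high-value combinations within 10 cm:
- C: length 4, value 29
- D: length 10, value 27
- B: length 9, value 21
Best: 29 score.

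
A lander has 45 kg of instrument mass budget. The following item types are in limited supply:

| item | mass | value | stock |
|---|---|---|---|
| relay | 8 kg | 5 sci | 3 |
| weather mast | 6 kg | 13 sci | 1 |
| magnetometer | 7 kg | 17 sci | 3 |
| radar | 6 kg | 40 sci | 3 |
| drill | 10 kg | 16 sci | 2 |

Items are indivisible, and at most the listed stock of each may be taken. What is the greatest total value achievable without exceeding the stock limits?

184 sci

Top feasible selections:
- 1×weather mast + 3×magnetometer + 3×radar: mass 45, value 184
- 3×magnetometer + 3×radar: mass 39, value 171
- 2×magnetometer + 3×radar + 1×drill: mass 42, value 170
- 1×magnetometer + 3×radar + 2×drill: mass 45, value 169
Best: 184 sci.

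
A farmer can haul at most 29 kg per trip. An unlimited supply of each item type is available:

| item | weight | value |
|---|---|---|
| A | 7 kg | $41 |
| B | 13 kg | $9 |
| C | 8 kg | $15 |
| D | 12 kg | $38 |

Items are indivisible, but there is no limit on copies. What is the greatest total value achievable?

$164

Best value-per-unit is A at 41/7, and filling with it alone uses weight 4×7=28. No mix of the others beats 4×41 = 164.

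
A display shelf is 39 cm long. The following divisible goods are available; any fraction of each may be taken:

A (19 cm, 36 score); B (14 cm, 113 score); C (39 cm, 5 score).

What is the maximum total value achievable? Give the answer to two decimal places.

Take in order of value per unit:
- B (113/14 per unit): all 14 → value 113, running total 113.00
- A (36/19 per unit): all 19 → value 36, running total 149.00
- C (5/39 per unit): 6 of 39 → value 6×5/39 = 0.7692, running total 149.77
Total 149.77.

149.77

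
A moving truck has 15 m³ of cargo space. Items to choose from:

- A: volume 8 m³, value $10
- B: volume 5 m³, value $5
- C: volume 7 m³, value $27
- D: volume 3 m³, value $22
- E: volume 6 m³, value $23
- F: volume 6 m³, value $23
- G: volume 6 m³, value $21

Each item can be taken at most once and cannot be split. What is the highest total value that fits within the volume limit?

Check high-value combinations within 15 m³:
- D+E+F: volume 3+6+6=15, value 22+23+23=68
- D+E+G: volume 3+6+6=15, value 22+23+21=66
- D+F+G: volume 3+6+6=15, value 22+23+21=66
- B+C+D: volume 5+7+3=15, value 5+27+22=54
Best: $68.

$68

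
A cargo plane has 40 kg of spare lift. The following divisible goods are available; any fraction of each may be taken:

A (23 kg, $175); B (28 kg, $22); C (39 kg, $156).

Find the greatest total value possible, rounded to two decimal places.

243.00

Take in order of value per unit:
- A (175/23 per unit): all 23 → value 175, running total 175.00
- C (156/39 per unit): 17 of 39 → value 17×156/39 = 68.0000, running total 243.00
Total 243.00.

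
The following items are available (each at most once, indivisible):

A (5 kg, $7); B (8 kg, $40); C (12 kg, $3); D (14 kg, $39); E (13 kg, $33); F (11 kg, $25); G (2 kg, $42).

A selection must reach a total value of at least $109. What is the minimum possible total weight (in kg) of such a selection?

23

Subsets with value ≥ 109, sorted by total weight:
- B+E+G: weight 23, value 115
- B+D+G: weight 24, value 121
- A+B+F+G: weight 26, value 114
Minimum weight: 23 kg.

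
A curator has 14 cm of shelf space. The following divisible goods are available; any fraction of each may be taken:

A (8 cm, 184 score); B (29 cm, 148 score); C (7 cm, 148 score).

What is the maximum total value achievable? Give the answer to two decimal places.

310.86

Take in order of value per unit:
- A (184/8 per unit): all 8 → value 184, running total 184.00
- C (148/7 per unit): 6 of 7 → value 6×148/7 = 126.8571, running total 310.86
Total 310.86.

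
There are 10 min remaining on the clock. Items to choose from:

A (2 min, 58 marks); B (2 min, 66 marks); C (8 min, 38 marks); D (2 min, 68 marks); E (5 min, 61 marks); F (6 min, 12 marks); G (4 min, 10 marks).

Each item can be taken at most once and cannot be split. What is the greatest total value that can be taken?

202 marks

Check high-value combinations within 10 min:
- A+B+D+G: time 2+2+2+4=10, value 58+66+68+10=202
- B+D+E: time 2+2+5=9, value 66+68+61=195
- A+B+D: time 2+2+2=6, value 58+66+68=192
- A+D+E: time 2+2+5=9, value 58+68+61=187
- A+B+E: time 2+2+5=9, value 58+66+61=185
Best: 202 marks.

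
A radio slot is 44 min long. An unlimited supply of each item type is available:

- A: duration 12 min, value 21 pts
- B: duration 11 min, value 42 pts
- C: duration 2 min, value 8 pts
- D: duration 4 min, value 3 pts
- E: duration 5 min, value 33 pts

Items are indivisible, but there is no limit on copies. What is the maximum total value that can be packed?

Best value-per-unit is E at 33/5; filling with it alone gives 8×33 = 264.
Optimal mix: 2×C + 8×E → duration 44, value 280.

280 pts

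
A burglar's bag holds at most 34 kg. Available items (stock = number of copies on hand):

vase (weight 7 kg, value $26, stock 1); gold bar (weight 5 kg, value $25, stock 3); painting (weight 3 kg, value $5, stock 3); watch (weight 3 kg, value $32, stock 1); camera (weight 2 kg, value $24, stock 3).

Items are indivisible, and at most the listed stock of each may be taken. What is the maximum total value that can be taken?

Best selections within weight 34 and stock limits:
- 1×vase + 3×gold bar + 1×painting + 1×watch + 3×camera: weight 34, value 210
- 1×vase + 3×gold bar + 1×watch + 3×camera: weight 31, value 205
Best: $210.

$210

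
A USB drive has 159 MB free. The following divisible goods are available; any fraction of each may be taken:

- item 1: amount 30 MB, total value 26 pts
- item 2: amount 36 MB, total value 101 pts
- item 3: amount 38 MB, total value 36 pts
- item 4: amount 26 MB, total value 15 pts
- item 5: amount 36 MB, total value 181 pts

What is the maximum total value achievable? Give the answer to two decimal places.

354.96

Take in order of value per unit:
- item 5 (181/36 per unit): all 36 → value 181, running total 181.00
- item 2 (101/36 per unit): all 36 → value 101, running total 282.00
- item 3 (36/38 per unit): all 38 → value 36, running total 318.00
- item 1 (26/30 per unit): all 30 → value 26, running total 344.00
- item 4 (15/26 per unit): 19 of 26 → value 19×15/26 = 10.9615, running total 354.96
Total 354.96.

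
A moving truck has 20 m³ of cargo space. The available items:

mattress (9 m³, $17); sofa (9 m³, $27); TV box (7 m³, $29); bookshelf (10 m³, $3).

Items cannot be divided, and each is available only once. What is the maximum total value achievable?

$56

Check high-value combinations within 20 m³:
- sofa+TV box: volume 9+7=16, value 27+29=56
- mattress+TV box: volume 9+7=16, value 17+29=46
- mattress+sofa: volume 9+9=18, value 17+27=44
Best: $56.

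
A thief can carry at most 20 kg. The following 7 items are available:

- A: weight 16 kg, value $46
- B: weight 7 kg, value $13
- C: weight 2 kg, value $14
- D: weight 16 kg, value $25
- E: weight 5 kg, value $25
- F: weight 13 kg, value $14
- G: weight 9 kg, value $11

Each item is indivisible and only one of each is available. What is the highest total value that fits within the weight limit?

This is a 0/1 knapsack; check combinations near the capacity.
- A+C: weight 16+2=18, value 46+14=60
- C+E+F: weight 2+5+13=20, value 14+25+14=53
- B+C+E: weight 7+2+5=14, value 13+14+25=52
Best: $60.

$60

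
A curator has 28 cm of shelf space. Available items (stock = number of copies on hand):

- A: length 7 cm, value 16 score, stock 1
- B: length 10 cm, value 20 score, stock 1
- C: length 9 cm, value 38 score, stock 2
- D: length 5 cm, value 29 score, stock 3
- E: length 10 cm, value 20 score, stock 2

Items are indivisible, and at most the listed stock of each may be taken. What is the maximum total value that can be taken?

134 score

Top feasible selections:
- 2×C + 2×D: length 28, value 134
- 1×C + 3×D: length 24, value 125
- 1×A + 1×C + 2×D: length 26, value 112
- 3×D + 1×E: length 25, value 107
Best: 134 score.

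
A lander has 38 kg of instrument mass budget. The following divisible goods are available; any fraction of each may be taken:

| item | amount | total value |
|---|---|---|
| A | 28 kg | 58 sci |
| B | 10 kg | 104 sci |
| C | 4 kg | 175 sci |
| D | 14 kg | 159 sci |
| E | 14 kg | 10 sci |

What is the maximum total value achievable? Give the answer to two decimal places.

Take in order of value per unit:
- C (175/4 per unit): all 4 → value 175, running total 175.00
- D (159/14 per unit): all 14 → value 159, running total 334.00
- B (104/10 per unit): all 10 → value 104, running total 438.00
- A (58/28 per unit): 10 of 28 → value 10×58/28 = 20.7143, running total 458.71
Total 458.71.

458.71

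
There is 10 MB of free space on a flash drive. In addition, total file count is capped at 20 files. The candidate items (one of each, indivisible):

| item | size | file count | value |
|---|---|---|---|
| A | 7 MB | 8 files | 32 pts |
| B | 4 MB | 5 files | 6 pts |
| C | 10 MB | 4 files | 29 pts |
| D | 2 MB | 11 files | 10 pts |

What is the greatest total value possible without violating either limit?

Feasible sets respecting both limits:
- A+D: size 9, file count 19, value 42
- A: size 7, file count 8, value 32
- C: size 10, file count 4, value 29
- B+D: size 6, file count 16, value 16
Best: 42 pts.

42 pts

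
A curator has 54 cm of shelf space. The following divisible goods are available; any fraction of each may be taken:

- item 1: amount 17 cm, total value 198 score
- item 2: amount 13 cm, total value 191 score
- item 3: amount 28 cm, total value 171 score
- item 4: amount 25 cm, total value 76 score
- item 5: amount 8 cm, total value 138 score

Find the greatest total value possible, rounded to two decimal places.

624.71

Take in order of value per unit:
- item 5 (138/8 per unit): all 8 → value 138, running total 138.00
- item 2 (191/13 per unit): all 13 → value 191, running total 329.00
- item 1 (198/17 per unit): all 17 → value 198, running total 527.00
- item 3 (171/28 per unit): 16 of 28 → value 16×171/28 = 97.7143, running total 624.71
Total 624.71.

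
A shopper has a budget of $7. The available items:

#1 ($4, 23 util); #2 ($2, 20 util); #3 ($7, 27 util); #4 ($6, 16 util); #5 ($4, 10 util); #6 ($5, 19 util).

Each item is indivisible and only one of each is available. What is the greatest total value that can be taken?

Check high-value combinations within $7:
- #1+#2: cost 4+2=6, value 23+20=43
- #2+#6: cost 2+5=7, value 20+19=39
- #2+#5: cost 2+4=6, value 20+10=30
- #3: cost 7, value 27
- #1: cost 4, value 23
Best: 43 util.

43 util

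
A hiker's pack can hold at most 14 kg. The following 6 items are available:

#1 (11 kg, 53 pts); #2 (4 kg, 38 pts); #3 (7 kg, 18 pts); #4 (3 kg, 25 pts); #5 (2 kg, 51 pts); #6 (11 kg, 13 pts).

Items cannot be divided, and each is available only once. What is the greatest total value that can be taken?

114 pts

This is a 0/1 knapsack; check combinations near the capacity.
- #2+#4+#5: weight 4+3+2=9, value 38+25+51=114
- #2+#3+#5: weight 4+7+2=13, value 38+18+51=107
- #1+#5: weight 11+2=13, value 53+51=104
- #3+#4+#5: weight 7+3+2=12, value 18+25+51=94
Best: 114 pts.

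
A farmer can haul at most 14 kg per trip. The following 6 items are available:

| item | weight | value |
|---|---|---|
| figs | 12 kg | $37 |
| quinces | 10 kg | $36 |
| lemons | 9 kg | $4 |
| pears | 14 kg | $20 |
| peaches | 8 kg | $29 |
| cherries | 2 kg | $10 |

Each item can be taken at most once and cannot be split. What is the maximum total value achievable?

$47

Check high-value combinations within 14 kg:
- figs+cherries: weight 12+2=14, value 37+10=47
- quinces+cherries: weight 10+2=12, value 36+10=46
- peaches+cherries: weight 8+2=10, value 29+10=39
- figs: weight 12, value 37
- quinces: weight 10, value 36
Best: $47.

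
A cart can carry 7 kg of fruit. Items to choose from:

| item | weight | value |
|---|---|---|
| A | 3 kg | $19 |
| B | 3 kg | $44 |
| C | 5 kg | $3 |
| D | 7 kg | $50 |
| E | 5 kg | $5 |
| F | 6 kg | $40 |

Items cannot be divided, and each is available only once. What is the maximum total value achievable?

Check high-value combinations within 7 kg:
- A+B: weight 3+3=6, value 19+44=63
- D: weight 7, value 50
- B: weight 3, value 44
Best: $63.

$63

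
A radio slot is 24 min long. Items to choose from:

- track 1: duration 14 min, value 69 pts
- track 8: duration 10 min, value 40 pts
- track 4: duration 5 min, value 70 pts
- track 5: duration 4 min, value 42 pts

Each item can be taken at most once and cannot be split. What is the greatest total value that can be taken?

This is a 0/1 knapsack; check combinations near the capacity.
- track 1+track 4+track 5: duration 14+5+4=23, value 69+70+42=181
- track 8+track 4+track 5: duration 10+5+4=19, value 40+70+42=152
- track 1+track 4: duration 14+5=19, value 69+70=139
- track 4+track 5: duration 5+4=9, value 70+42=112
Best: 181 pts.

181 pts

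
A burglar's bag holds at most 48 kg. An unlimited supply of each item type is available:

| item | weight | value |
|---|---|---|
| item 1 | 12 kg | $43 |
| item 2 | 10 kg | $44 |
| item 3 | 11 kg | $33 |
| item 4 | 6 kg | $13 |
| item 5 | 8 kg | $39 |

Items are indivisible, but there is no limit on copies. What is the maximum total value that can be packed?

$234

Best value-per-unit is item 5 at 39/8, and filling with it alone uses weight 6×8=48. No mix of the others beats 6×39 = 234.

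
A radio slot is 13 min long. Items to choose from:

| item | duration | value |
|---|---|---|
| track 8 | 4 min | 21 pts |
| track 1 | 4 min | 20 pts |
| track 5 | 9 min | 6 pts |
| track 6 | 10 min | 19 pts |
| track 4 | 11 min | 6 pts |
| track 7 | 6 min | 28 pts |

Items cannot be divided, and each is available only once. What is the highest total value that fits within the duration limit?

49 pts

This is a 0/1 knapsack; check combinations near the capacity.
- track 8+track 7: duration 4+6=10, value 21+28=49
- track 1+track 7: duration 4+6=10, value 20+28=48
- track 8+track 1: duration 4+4=8, value 21+20=41
- track 7: duration 6, value 28
- track 8+track 5: duration 4+9=13, value 21+6=27
Best: 49 pts.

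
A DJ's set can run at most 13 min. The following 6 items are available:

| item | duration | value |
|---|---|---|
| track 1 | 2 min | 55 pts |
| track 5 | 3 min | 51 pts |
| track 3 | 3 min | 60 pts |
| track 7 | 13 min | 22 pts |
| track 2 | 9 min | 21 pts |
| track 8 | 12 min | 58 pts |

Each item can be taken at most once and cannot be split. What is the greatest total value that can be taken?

Check high-value combinations within 13 min:
- track 1+track 5+track 3: duration 2+3+3=8, value 55+51+60=166
- track 1+track 3: duration 2+3=5, value 55+60=115
- track 5+track 3: duration 3+3=6, value 51+60=111
- track 1+track 5: duration 2+3=5, value 55+51=106
- track 3+track 2: duration 3+9=12, value 60+21=81
Best: 166 pts.

166 pts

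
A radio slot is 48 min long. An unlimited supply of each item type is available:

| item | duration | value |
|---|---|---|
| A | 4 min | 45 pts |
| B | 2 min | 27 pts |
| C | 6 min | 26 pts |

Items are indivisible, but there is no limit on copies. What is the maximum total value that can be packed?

Best value-per-unit is B at 27/2, and filling with it alone uses duration 24×2=48. No mix of the others beats 24×27 = 648.

648 pts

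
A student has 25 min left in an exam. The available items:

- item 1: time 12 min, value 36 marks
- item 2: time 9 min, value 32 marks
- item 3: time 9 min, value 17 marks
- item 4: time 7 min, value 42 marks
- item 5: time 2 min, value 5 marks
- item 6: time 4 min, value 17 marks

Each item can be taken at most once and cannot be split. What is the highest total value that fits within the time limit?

Check high-value combinations within 25 min:
- item 1+item 4+item 5+item 6: time 12+7+2+4=25, value 36+42+5+17=100
- item 2+item 4+item 5+item 6: time 9+7+2+4=22, value 32+42+5+17=96
- item 1+item 4+item 6: time 12+7+4=23, value 36+42+17=95
Best: 100 marks.

100 marks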